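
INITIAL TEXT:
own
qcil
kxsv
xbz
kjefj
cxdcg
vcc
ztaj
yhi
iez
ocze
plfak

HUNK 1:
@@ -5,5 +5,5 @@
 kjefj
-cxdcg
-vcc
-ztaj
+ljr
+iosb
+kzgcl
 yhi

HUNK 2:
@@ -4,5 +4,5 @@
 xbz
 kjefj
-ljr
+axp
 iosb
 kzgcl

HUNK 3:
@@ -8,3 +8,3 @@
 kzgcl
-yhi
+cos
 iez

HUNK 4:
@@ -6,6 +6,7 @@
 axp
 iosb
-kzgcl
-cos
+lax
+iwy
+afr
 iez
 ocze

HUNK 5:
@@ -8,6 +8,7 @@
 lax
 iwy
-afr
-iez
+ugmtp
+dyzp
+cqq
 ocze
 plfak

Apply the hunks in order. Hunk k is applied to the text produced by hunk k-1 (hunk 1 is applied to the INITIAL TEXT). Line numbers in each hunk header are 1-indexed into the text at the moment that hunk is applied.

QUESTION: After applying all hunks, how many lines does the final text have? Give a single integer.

Hunk 1: at line 5 remove [cxdcg,vcc,ztaj] add [ljr,iosb,kzgcl] -> 12 lines: own qcil kxsv xbz kjefj ljr iosb kzgcl yhi iez ocze plfak
Hunk 2: at line 4 remove [ljr] add [axp] -> 12 lines: own qcil kxsv xbz kjefj axp iosb kzgcl yhi iez ocze plfak
Hunk 3: at line 8 remove [yhi] add [cos] -> 12 lines: own qcil kxsv xbz kjefj axp iosb kzgcl cos iez ocze plfak
Hunk 4: at line 6 remove [kzgcl,cos] add [lax,iwy,afr] -> 13 lines: own qcil kxsv xbz kjefj axp iosb lax iwy afr iez ocze plfak
Hunk 5: at line 8 remove [afr,iez] add [ugmtp,dyzp,cqq] -> 14 lines: own qcil kxsv xbz kjefj axp iosb lax iwy ugmtp dyzp cqq ocze plfak
Final line count: 14

Answer: 14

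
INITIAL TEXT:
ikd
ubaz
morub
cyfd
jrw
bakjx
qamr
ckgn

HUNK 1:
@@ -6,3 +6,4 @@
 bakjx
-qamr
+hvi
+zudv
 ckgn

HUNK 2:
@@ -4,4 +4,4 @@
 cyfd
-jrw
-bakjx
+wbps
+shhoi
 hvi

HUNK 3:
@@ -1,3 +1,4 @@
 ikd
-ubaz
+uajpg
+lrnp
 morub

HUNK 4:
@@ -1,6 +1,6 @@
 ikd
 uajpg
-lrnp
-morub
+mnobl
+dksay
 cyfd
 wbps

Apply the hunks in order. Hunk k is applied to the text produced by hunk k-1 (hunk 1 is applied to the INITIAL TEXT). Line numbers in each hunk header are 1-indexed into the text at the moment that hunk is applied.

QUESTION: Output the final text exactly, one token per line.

Answer: ikd
uajpg
mnobl
dksay
cyfd
wbps
shhoi
hvi
zudv
ckgn

Derivation:
Hunk 1: at line 6 remove [qamr] add [hvi,zudv] -> 9 lines: ikd ubaz morub cyfd jrw bakjx hvi zudv ckgn
Hunk 2: at line 4 remove [jrw,bakjx] add [wbps,shhoi] -> 9 lines: ikd ubaz morub cyfd wbps shhoi hvi zudv ckgn
Hunk 3: at line 1 remove [ubaz] add [uajpg,lrnp] -> 10 lines: ikd uajpg lrnp morub cyfd wbps shhoi hvi zudv ckgn
Hunk 4: at line 1 remove [lrnp,morub] add [mnobl,dksay] -> 10 lines: ikd uajpg mnobl dksay cyfd wbps shhoi hvi zudv ckgn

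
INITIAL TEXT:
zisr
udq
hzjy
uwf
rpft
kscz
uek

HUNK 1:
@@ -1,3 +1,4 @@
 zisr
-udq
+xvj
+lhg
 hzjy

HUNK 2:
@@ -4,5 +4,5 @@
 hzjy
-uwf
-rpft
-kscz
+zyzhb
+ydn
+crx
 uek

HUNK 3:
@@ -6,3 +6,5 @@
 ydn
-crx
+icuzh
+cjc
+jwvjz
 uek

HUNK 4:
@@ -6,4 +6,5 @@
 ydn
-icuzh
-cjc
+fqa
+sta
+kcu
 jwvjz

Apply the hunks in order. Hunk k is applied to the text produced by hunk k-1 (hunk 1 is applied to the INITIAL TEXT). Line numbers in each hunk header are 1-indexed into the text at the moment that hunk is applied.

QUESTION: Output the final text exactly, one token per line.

Hunk 1: at line 1 remove [udq] add [xvj,lhg] -> 8 lines: zisr xvj lhg hzjy uwf rpft kscz uek
Hunk 2: at line 4 remove [uwf,rpft,kscz] add [zyzhb,ydn,crx] -> 8 lines: zisr xvj lhg hzjy zyzhb ydn crx uek
Hunk 3: at line 6 remove [crx] add [icuzh,cjc,jwvjz] -> 10 lines: zisr xvj lhg hzjy zyzhb ydn icuzh cjc jwvjz uek
Hunk 4: at line 6 remove [icuzh,cjc] add [fqa,sta,kcu] -> 11 lines: zisr xvj lhg hzjy zyzhb ydn fqa sta kcu jwvjz uek

Answer: zisr
xvj
lhg
hzjy
zyzhb
ydn
fqa
sta
kcu
jwvjz
uek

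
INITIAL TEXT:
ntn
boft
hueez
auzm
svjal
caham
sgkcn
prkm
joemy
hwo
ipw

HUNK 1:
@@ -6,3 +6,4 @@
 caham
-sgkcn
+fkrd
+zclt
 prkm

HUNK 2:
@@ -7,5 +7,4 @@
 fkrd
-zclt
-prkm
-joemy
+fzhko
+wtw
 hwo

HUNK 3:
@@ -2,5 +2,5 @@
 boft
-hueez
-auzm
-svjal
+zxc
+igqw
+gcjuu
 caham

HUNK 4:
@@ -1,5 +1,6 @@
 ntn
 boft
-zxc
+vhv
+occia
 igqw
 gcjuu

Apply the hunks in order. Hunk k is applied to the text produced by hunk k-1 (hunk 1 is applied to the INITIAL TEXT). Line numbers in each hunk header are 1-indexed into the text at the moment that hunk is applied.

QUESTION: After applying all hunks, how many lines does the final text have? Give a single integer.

Hunk 1: at line 6 remove [sgkcn] add [fkrd,zclt] -> 12 lines: ntn boft hueez auzm svjal caham fkrd zclt prkm joemy hwo ipw
Hunk 2: at line 7 remove [zclt,prkm,joemy] add [fzhko,wtw] -> 11 lines: ntn boft hueez auzm svjal caham fkrd fzhko wtw hwo ipw
Hunk 3: at line 2 remove [hueez,auzm,svjal] add [zxc,igqw,gcjuu] -> 11 lines: ntn boft zxc igqw gcjuu caham fkrd fzhko wtw hwo ipw
Hunk 4: at line 1 remove [zxc] add [vhv,occia] -> 12 lines: ntn boft vhv occia igqw gcjuu caham fkrd fzhko wtw hwo ipw
Final line count: 12

Answer: 12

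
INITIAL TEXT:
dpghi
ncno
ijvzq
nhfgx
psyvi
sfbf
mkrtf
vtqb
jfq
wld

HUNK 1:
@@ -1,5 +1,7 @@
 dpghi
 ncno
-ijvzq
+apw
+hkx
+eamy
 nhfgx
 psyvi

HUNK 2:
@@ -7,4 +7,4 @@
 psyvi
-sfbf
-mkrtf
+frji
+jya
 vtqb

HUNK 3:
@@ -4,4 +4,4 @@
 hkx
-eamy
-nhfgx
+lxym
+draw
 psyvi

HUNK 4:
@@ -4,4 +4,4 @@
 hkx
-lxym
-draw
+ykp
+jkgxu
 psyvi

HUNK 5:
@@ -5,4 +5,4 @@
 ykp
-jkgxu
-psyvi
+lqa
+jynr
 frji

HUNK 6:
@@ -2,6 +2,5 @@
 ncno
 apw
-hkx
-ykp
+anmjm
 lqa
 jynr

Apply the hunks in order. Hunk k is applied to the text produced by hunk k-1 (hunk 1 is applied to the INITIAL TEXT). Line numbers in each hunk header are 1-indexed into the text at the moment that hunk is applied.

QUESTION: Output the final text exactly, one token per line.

Answer: dpghi
ncno
apw
anmjm
lqa
jynr
frji
jya
vtqb
jfq
wld

Derivation:
Hunk 1: at line 1 remove [ijvzq] add [apw,hkx,eamy] -> 12 lines: dpghi ncno apw hkx eamy nhfgx psyvi sfbf mkrtf vtqb jfq wld
Hunk 2: at line 7 remove [sfbf,mkrtf] add [frji,jya] -> 12 lines: dpghi ncno apw hkx eamy nhfgx psyvi frji jya vtqb jfq wld
Hunk 3: at line 4 remove [eamy,nhfgx] add [lxym,draw] -> 12 lines: dpghi ncno apw hkx lxym draw psyvi frji jya vtqb jfq wld
Hunk 4: at line 4 remove [lxym,draw] add [ykp,jkgxu] -> 12 lines: dpghi ncno apw hkx ykp jkgxu psyvi frji jya vtqb jfq wld
Hunk 5: at line 5 remove [jkgxu,psyvi] add [lqa,jynr] -> 12 lines: dpghi ncno apw hkx ykp lqa jynr frji jya vtqb jfq wld
Hunk 6: at line 2 remove [hkx,ykp] add [anmjm] -> 11 lines: dpghi ncno apw anmjm lqa jynr frji jya vtqb jfq wld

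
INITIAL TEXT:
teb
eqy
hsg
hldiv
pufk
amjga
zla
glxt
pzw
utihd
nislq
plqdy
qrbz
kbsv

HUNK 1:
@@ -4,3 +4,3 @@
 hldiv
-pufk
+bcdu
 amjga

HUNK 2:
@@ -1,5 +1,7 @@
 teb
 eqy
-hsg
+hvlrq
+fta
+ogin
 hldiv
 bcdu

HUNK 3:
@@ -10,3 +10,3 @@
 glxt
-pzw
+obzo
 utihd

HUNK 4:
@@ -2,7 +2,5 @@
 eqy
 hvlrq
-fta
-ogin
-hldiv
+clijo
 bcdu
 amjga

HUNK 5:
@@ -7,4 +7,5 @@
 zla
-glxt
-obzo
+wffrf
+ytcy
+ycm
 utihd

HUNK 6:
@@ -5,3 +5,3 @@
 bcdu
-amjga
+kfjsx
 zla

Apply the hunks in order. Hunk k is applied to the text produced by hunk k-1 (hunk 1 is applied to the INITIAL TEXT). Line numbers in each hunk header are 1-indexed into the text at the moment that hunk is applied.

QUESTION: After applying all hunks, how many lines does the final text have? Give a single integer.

Answer: 15

Derivation:
Hunk 1: at line 4 remove [pufk] add [bcdu] -> 14 lines: teb eqy hsg hldiv bcdu amjga zla glxt pzw utihd nislq plqdy qrbz kbsv
Hunk 2: at line 1 remove [hsg] add [hvlrq,fta,ogin] -> 16 lines: teb eqy hvlrq fta ogin hldiv bcdu amjga zla glxt pzw utihd nislq plqdy qrbz kbsv
Hunk 3: at line 10 remove [pzw] add [obzo] -> 16 lines: teb eqy hvlrq fta ogin hldiv bcdu amjga zla glxt obzo utihd nislq plqdy qrbz kbsv
Hunk 4: at line 2 remove [fta,ogin,hldiv] add [clijo] -> 14 lines: teb eqy hvlrq clijo bcdu amjga zla glxt obzo utihd nislq plqdy qrbz kbsv
Hunk 5: at line 7 remove [glxt,obzo] add [wffrf,ytcy,ycm] -> 15 lines: teb eqy hvlrq clijo bcdu amjga zla wffrf ytcy ycm utihd nislq plqdy qrbz kbsv
Hunk 6: at line 5 remove [amjga] add [kfjsx] -> 15 lines: teb eqy hvlrq clijo bcdu kfjsx zla wffrf ytcy ycm utihd nislq plqdy qrbz kbsv
Final line count: 15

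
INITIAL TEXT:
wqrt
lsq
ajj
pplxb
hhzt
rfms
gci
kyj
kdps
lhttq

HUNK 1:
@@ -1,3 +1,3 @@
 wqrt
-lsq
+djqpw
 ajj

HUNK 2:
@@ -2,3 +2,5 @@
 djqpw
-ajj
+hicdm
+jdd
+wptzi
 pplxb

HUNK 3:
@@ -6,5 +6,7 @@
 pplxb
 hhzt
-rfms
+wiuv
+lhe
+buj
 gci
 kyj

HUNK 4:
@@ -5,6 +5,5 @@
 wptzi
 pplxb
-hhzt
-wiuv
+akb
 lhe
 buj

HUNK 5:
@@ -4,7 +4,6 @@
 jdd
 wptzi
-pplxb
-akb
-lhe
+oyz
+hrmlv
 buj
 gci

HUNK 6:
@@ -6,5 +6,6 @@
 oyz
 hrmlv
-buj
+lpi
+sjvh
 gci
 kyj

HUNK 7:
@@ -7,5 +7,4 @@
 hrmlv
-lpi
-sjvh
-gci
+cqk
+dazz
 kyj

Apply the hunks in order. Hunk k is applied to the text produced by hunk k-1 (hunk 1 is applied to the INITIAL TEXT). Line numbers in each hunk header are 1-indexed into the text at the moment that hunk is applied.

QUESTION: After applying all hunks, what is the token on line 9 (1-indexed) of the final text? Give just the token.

Hunk 1: at line 1 remove [lsq] add [djqpw] -> 10 lines: wqrt djqpw ajj pplxb hhzt rfms gci kyj kdps lhttq
Hunk 2: at line 2 remove [ajj] add [hicdm,jdd,wptzi] -> 12 lines: wqrt djqpw hicdm jdd wptzi pplxb hhzt rfms gci kyj kdps lhttq
Hunk 3: at line 6 remove [rfms] add [wiuv,lhe,buj] -> 14 lines: wqrt djqpw hicdm jdd wptzi pplxb hhzt wiuv lhe buj gci kyj kdps lhttq
Hunk 4: at line 5 remove [hhzt,wiuv] add [akb] -> 13 lines: wqrt djqpw hicdm jdd wptzi pplxb akb lhe buj gci kyj kdps lhttq
Hunk 5: at line 4 remove [pplxb,akb,lhe] add [oyz,hrmlv] -> 12 lines: wqrt djqpw hicdm jdd wptzi oyz hrmlv buj gci kyj kdps lhttq
Hunk 6: at line 6 remove [buj] add [lpi,sjvh] -> 13 lines: wqrt djqpw hicdm jdd wptzi oyz hrmlv lpi sjvh gci kyj kdps lhttq
Hunk 7: at line 7 remove [lpi,sjvh,gci] add [cqk,dazz] -> 12 lines: wqrt djqpw hicdm jdd wptzi oyz hrmlv cqk dazz kyj kdps lhttq
Final line 9: dazz

Answer: dazz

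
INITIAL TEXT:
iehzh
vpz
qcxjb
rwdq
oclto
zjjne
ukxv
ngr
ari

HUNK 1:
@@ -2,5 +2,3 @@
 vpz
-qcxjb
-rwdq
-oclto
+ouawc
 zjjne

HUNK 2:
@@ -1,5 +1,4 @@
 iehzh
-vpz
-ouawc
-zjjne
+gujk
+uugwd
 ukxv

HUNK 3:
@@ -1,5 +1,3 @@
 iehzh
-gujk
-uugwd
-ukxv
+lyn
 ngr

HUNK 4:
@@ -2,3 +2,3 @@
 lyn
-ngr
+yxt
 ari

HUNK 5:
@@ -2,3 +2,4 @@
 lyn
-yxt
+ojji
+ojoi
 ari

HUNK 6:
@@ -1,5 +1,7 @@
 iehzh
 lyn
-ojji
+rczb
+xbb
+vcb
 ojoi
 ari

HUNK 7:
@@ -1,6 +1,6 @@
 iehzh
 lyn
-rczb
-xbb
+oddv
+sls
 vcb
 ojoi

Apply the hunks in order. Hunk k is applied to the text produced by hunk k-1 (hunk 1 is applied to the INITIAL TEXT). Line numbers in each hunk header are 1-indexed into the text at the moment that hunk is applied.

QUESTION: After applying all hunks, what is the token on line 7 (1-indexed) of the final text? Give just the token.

Hunk 1: at line 2 remove [qcxjb,rwdq,oclto] add [ouawc] -> 7 lines: iehzh vpz ouawc zjjne ukxv ngr ari
Hunk 2: at line 1 remove [vpz,ouawc,zjjne] add [gujk,uugwd] -> 6 lines: iehzh gujk uugwd ukxv ngr ari
Hunk 3: at line 1 remove [gujk,uugwd,ukxv] add [lyn] -> 4 lines: iehzh lyn ngr ari
Hunk 4: at line 2 remove [ngr] add [yxt] -> 4 lines: iehzh lyn yxt ari
Hunk 5: at line 2 remove [yxt] add [ojji,ojoi] -> 5 lines: iehzh lyn ojji ojoi ari
Hunk 6: at line 1 remove [ojji] add [rczb,xbb,vcb] -> 7 lines: iehzh lyn rczb xbb vcb ojoi ari
Hunk 7: at line 1 remove [rczb,xbb] add [oddv,sls] -> 7 lines: iehzh lyn oddv sls vcb ojoi ari
Final line 7: ari

Answer: ari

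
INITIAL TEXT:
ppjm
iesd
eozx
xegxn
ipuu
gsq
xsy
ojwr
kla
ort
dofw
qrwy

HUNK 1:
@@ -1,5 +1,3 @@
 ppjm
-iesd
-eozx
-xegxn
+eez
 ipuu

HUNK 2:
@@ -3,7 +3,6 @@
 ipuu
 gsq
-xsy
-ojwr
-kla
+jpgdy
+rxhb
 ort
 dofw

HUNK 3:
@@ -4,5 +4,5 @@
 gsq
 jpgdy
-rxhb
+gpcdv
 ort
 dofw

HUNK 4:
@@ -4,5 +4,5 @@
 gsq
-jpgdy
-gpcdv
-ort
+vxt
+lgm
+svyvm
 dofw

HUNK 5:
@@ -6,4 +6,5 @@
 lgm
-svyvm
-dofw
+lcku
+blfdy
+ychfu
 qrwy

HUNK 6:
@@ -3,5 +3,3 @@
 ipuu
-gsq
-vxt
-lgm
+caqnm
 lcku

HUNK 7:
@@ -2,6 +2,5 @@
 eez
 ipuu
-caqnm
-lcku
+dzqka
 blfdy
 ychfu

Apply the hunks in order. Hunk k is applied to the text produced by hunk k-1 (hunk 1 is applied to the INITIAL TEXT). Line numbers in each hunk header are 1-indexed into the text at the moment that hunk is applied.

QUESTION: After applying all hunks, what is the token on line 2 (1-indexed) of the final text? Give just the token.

Answer: eez

Derivation:
Hunk 1: at line 1 remove [iesd,eozx,xegxn] add [eez] -> 10 lines: ppjm eez ipuu gsq xsy ojwr kla ort dofw qrwy
Hunk 2: at line 3 remove [xsy,ojwr,kla] add [jpgdy,rxhb] -> 9 lines: ppjm eez ipuu gsq jpgdy rxhb ort dofw qrwy
Hunk 3: at line 4 remove [rxhb] add [gpcdv] -> 9 lines: ppjm eez ipuu gsq jpgdy gpcdv ort dofw qrwy
Hunk 4: at line 4 remove [jpgdy,gpcdv,ort] add [vxt,lgm,svyvm] -> 9 lines: ppjm eez ipuu gsq vxt lgm svyvm dofw qrwy
Hunk 5: at line 6 remove [svyvm,dofw] add [lcku,blfdy,ychfu] -> 10 lines: ppjm eez ipuu gsq vxt lgm lcku blfdy ychfu qrwy
Hunk 6: at line 3 remove [gsq,vxt,lgm] add [caqnm] -> 8 lines: ppjm eez ipuu caqnm lcku blfdy ychfu qrwy
Hunk 7: at line 2 remove [caqnm,lcku] add [dzqka] -> 7 lines: ppjm eez ipuu dzqka blfdy ychfu qrwy
Final line 2: eez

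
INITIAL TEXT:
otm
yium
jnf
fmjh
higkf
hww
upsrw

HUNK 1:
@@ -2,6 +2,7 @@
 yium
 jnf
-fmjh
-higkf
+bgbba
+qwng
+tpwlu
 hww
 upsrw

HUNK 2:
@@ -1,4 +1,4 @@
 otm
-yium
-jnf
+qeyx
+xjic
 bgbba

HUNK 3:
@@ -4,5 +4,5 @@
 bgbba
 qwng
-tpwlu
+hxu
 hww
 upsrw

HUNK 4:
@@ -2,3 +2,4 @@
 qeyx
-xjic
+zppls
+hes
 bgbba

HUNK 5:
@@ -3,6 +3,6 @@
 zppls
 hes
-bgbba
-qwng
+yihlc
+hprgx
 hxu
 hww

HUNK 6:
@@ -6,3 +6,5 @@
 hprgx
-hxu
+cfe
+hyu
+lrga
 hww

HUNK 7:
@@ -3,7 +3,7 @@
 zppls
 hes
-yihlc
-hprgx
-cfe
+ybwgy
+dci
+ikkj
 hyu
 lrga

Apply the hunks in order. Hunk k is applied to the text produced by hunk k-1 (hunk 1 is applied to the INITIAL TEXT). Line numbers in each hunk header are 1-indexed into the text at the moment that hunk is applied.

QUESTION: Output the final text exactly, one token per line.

Hunk 1: at line 2 remove [fmjh,higkf] add [bgbba,qwng,tpwlu] -> 8 lines: otm yium jnf bgbba qwng tpwlu hww upsrw
Hunk 2: at line 1 remove [yium,jnf] add [qeyx,xjic] -> 8 lines: otm qeyx xjic bgbba qwng tpwlu hww upsrw
Hunk 3: at line 4 remove [tpwlu] add [hxu] -> 8 lines: otm qeyx xjic bgbba qwng hxu hww upsrw
Hunk 4: at line 2 remove [xjic] add [zppls,hes] -> 9 lines: otm qeyx zppls hes bgbba qwng hxu hww upsrw
Hunk 5: at line 3 remove [bgbba,qwng] add [yihlc,hprgx] -> 9 lines: otm qeyx zppls hes yihlc hprgx hxu hww upsrw
Hunk 6: at line 6 remove [hxu] add [cfe,hyu,lrga] -> 11 lines: otm qeyx zppls hes yihlc hprgx cfe hyu lrga hww upsrw
Hunk 7: at line 3 remove [yihlc,hprgx,cfe] add [ybwgy,dci,ikkj] -> 11 lines: otm qeyx zppls hes ybwgy dci ikkj hyu lrga hww upsrw

Answer: otm
qeyx
zppls
hes
ybwgy
dci
ikkj
hyu
lrga
hww
upsrw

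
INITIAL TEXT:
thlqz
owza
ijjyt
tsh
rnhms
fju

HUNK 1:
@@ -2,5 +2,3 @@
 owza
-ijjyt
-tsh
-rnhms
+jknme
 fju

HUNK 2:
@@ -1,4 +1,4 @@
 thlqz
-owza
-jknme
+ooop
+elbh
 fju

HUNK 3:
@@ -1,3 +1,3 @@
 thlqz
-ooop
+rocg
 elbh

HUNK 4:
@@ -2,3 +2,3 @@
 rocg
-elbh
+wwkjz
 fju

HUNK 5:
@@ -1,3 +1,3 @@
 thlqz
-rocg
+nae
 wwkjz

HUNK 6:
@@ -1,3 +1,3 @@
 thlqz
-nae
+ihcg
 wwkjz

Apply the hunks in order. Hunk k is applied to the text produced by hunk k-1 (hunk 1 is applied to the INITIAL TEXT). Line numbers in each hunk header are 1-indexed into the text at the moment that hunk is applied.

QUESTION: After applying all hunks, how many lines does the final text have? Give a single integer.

Hunk 1: at line 2 remove [ijjyt,tsh,rnhms] add [jknme] -> 4 lines: thlqz owza jknme fju
Hunk 2: at line 1 remove [owza,jknme] add [ooop,elbh] -> 4 lines: thlqz ooop elbh fju
Hunk 3: at line 1 remove [ooop] add [rocg] -> 4 lines: thlqz rocg elbh fju
Hunk 4: at line 2 remove [elbh] add [wwkjz] -> 4 lines: thlqz rocg wwkjz fju
Hunk 5: at line 1 remove [rocg] add [nae] -> 4 lines: thlqz nae wwkjz fju
Hunk 6: at line 1 remove [nae] add [ihcg] -> 4 lines: thlqz ihcg wwkjz fju
Final line count: 4

Answer: 4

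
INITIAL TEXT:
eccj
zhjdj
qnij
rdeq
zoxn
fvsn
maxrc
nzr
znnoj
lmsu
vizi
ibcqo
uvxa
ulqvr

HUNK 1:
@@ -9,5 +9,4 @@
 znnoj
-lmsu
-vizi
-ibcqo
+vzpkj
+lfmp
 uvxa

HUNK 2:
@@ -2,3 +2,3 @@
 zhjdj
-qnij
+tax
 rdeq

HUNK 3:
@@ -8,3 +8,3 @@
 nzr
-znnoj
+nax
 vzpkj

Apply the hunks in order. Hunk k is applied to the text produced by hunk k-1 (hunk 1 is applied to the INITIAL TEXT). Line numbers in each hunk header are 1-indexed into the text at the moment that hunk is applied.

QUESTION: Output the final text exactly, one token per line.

Hunk 1: at line 9 remove [lmsu,vizi,ibcqo] add [vzpkj,lfmp] -> 13 lines: eccj zhjdj qnij rdeq zoxn fvsn maxrc nzr znnoj vzpkj lfmp uvxa ulqvr
Hunk 2: at line 2 remove [qnij] add [tax] -> 13 lines: eccj zhjdj tax rdeq zoxn fvsn maxrc nzr znnoj vzpkj lfmp uvxa ulqvr
Hunk 3: at line 8 remove [znnoj] add [nax] -> 13 lines: eccj zhjdj tax rdeq zoxn fvsn maxrc nzr nax vzpkj lfmp uvxa ulqvr

Answer: eccj
zhjdj
tax
rdeq
zoxn
fvsn
maxrc
nzr
nax
vzpkj
lfmp
uvxa
ulqvr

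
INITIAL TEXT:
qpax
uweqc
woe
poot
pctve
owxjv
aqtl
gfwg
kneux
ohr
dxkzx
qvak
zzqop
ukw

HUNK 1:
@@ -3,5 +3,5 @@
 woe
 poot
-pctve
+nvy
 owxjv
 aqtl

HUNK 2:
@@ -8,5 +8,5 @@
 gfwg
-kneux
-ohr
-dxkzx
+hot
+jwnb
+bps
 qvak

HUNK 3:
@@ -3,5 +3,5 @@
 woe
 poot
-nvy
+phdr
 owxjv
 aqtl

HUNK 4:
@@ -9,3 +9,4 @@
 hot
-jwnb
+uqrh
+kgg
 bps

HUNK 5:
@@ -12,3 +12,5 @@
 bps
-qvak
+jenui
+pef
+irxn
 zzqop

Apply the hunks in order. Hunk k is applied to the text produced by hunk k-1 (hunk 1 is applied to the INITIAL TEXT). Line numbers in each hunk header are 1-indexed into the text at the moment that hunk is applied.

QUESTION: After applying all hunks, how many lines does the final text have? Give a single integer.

Answer: 17

Derivation:
Hunk 1: at line 3 remove [pctve] add [nvy] -> 14 lines: qpax uweqc woe poot nvy owxjv aqtl gfwg kneux ohr dxkzx qvak zzqop ukw
Hunk 2: at line 8 remove [kneux,ohr,dxkzx] add [hot,jwnb,bps] -> 14 lines: qpax uweqc woe poot nvy owxjv aqtl gfwg hot jwnb bps qvak zzqop ukw
Hunk 3: at line 3 remove [nvy] add [phdr] -> 14 lines: qpax uweqc woe poot phdr owxjv aqtl gfwg hot jwnb bps qvak zzqop ukw
Hunk 4: at line 9 remove [jwnb] add [uqrh,kgg] -> 15 lines: qpax uweqc woe poot phdr owxjv aqtl gfwg hot uqrh kgg bps qvak zzqop ukw
Hunk 5: at line 12 remove [qvak] add [jenui,pef,irxn] -> 17 lines: qpax uweqc woe poot phdr owxjv aqtl gfwg hot uqrh kgg bps jenui pef irxn zzqop ukw
Final line count: 17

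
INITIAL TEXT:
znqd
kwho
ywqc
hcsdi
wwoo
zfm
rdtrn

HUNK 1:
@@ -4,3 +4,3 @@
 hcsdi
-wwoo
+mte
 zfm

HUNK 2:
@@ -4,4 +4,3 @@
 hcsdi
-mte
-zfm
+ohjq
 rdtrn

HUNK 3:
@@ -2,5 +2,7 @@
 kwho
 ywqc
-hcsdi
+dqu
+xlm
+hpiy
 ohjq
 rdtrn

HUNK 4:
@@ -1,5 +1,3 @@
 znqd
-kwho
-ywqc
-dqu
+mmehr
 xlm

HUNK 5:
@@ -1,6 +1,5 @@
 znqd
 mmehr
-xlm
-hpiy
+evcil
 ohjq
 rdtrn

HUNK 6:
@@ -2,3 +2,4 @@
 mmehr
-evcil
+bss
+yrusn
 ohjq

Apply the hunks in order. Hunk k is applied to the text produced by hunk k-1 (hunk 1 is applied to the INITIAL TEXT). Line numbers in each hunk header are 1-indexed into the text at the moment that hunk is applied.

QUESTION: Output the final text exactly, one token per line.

Hunk 1: at line 4 remove [wwoo] add [mte] -> 7 lines: znqd kwho ywqc hcsdi mte zfm rdtrn
Hunk 2: at line 4 remove [mte,zfm] add [ohjq] -> 6 lines: znqd kwho ywqc hcsdi ohjq rdtrn
Hunk 3: at line 2 remove [hcsdi] add [dqu,xlm,hpiy] -> 8 lines: znqd kwho ywqc dqu xlm hpiy ohjq rdtrn
Hunk 4: at line 1 remove [kwho,ywqc,dqu] add [mmehr] -> 6 lines: znqd mmehr xlm hpiy ohjq rdtrn
Hunk 5: at line 1 remove [xlm,hpiy] add [evcil] -> 5 lines: znqd mmehr evcil ohjq rdtrn
Hunk 6: at line 2 remove [evcil] add [bss,yrusn] -> 6 lines: znqd mmehr bss yrusn ohjq rdtrn

Answer: znqd
mmehr
bss
yrusn
ohjq
rdtrn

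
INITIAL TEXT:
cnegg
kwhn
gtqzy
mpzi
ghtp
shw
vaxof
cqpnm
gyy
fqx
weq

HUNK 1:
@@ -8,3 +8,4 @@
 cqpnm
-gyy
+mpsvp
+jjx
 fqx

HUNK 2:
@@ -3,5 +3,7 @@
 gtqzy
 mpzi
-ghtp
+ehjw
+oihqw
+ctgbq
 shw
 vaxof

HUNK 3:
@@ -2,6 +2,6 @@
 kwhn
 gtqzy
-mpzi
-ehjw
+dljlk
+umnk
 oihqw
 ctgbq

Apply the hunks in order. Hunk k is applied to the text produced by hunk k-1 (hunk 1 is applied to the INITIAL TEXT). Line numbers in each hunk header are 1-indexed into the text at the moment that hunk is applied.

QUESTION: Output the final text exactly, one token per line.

Hunk 1: at line 8 remove [gyy] add [mpsvp,jjx] -> 12 lines: cnegg kwhn gtqzy mpzi ghtp shw vaxof cqpnm mpsvp jjx fqx weq
Hunk 2: at line 3 remove [ghtp] add [ehjw,oihqw,ctgbq] -> 14 lines: cnegg kwhn gtqzy mpzi ehjw oihqw ctgbq shw vaxof cqpnm mpsvp jjx fqx weq
Hunk 3: at line 2 remove [mpzi,ehjw] add [dljlk,umnk] -> 14 lines: cnegg kwhn gtqzy dljlk umnk oihqw ctgbq shw vaxof cqpnm mpsvp jjx fqx weq

Answer: cnegg
kwhn
gtqzy
dljlk
umnk
oihqw
ctgbq
shw
vaxof
cqpnm
mpsvp
jjx
fqx
weq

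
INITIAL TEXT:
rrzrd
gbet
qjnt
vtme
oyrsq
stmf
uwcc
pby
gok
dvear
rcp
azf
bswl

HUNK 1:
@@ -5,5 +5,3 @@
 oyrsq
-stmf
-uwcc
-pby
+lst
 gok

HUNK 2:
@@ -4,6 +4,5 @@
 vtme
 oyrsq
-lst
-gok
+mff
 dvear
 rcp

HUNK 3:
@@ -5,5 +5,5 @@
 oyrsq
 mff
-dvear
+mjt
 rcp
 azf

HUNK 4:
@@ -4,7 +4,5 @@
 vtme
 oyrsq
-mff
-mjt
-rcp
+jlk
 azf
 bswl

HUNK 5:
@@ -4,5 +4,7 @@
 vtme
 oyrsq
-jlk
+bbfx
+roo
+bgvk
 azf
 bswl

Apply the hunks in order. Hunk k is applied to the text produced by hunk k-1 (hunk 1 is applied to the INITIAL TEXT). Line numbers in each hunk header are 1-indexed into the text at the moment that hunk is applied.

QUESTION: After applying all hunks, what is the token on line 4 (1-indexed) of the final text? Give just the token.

Hunk 1: at line 5 remove [stmf,uwcc,pby] add [lst] -> 11 lines: rrzrd gbet qjnt vtme oyrsq lst gok dvear rcp azf bswl
Hunk 2: at line 4 remove [lst,gok] add [mff] -> 10 lines: rrzrd gbet qjnt vtme oyrsq mff dvear rcp azf bswl
Hunk 3: at line 5 remove [dvear] add [mjt] -> 10 lines: rrzrd gbet qjnt vtme oyrsq mff mjt rcp azf bswl
Hunk 4: at line 4 remove [mff,mjt,rcp] add [jlk] -> 8 lines: rrzrd gbet qjnt vtme oyrsq jlk azf bswl
Hunk 5: at line 4 remove [jlk] add [bbfx,roo,bgvk] -> 10 lines: rrzrd gbet qjnt vtme oyrsq bbfx roo bgvk azf bswl
Final line 4: vtme

Answer: vtme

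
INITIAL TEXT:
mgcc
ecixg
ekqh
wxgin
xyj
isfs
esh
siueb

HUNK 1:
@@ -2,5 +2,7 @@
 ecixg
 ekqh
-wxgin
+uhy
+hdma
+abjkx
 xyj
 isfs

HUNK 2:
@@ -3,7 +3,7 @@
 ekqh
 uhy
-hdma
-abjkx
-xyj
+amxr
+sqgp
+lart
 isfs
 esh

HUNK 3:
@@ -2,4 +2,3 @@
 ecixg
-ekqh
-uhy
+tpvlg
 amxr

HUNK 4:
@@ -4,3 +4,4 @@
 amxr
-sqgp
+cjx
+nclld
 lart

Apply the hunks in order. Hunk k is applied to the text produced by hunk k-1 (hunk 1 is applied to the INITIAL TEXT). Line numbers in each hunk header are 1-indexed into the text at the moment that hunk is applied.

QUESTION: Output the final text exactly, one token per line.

Hunk 1: at line 2 remove [wxgin] add [uhy,hdma,abjkx] -> 10 lines: mgcc ecixg ekqh uhy hdma abjkx xyj isfs esh siueb
Hunk 2: at line 3 remove [hdma,abjkx,xyj] add [amxr,sqgp,lart] -> 10 lines: mgcc ecixg ekqh uhy amxr sqgp lart isfs esh siueb
Hunk 3: at line 2 remove [ekqh,uhy] add [tpvlg] -> 9 lines: mgcc ecixg tpvlg amxr sqgp lart isfs esh siueb
Hunk 4: at line 4 remove [sqgp] add [cjx,nclld] -> 10 lines: mgcc ecixg tpvlg amxr cjx nclld lart isfs esh siueb

Answer: mgcc
ecixg
tpvlg
amxr
cjx
nclld
lart
isfs
esh
siueb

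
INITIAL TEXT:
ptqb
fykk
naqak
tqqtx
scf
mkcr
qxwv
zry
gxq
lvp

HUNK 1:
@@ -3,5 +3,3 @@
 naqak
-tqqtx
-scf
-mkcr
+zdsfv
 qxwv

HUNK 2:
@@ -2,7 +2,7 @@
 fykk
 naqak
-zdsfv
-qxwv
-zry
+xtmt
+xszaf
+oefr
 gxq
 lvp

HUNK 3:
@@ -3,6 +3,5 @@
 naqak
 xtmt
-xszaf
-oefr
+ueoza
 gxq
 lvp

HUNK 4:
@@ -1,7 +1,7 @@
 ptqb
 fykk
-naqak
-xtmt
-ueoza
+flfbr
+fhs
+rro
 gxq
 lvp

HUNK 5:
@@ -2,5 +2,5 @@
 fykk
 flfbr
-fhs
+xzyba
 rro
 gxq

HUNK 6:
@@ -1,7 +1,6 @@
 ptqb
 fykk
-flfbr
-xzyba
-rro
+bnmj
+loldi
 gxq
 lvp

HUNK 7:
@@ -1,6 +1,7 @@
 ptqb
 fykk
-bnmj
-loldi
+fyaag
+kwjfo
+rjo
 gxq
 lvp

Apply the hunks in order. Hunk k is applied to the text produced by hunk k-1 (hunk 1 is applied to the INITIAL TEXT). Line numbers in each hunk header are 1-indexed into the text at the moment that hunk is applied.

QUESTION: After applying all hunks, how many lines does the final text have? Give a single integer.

Answer: 7

Derivation:
Hunk 1: at line 3 remove [tqqtx,scf,mkcr] add [zdsfv] -> 8 lines: ptqb fykk naqak zdsfv qxwv zry gxq lvp
Hunk 2: at line 2 remove [zdsfv,qxwv,zry] add [xtmt,xszaf,oefr] -> 8 lines: ptqb fykk naqak xtmt xszaf oefr gxq lvp
Hunk 3: at line 3 remove [xszaf,oefr] add [ueoza] -> 7 lines: ptqb fykk naqak xtmt ueoza gxq lvp
Hunk 4: at line 1 remove [naqak,xtmt,ueoza] add [flfbr,fhs,rro] -> 7 lines: ptqb fykk flfbr fhs rro gxq lvp
Hunk 5: at line 2 remove [fhs] add [xzyba] -> 7 lines: ptqb fykk flfbr xzyba rro gxq lvp
Hunk 6: at line 1 remove [flfbr,xzyba,rro] add [bnmj,loldi] -> 6 lines: ptqb fykk bnmj loldi gxq lvp
Hunk 7: at line 1 remove [bnmj,loldi] add [fyaag,kwjfo,rjo] -> 7 lines: ptqb fykk fyaag kwjfo rjo gxq lvp
Final line count: 7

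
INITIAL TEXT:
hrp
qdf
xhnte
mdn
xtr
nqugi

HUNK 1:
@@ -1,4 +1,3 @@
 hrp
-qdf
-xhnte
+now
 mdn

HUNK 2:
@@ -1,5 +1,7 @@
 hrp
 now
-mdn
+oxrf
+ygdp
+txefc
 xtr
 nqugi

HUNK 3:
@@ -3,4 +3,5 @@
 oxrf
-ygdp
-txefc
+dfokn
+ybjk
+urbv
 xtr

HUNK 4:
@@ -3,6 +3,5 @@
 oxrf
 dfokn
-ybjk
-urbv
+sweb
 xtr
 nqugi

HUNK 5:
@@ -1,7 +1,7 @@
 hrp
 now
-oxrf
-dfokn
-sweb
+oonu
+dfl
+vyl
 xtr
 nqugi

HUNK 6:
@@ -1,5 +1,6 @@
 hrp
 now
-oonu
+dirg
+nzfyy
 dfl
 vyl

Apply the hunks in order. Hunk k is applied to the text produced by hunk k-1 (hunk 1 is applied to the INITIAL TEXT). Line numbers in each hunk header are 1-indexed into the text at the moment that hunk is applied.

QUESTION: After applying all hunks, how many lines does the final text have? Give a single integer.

Hunk 1: at line 1 remove [qdf,xhnte] add [now] -> 5 lines: hrp now mdn xtr nqugi
Hunk 2: at line 1 remove [mdn] add [oxrf,ygdp,txefc] -> 7 lines: hrp now oxrf ygdp txefc xtr nqugi
Hunk 3: at line 3 remove [ygdp,txefc] add [dfokn,ybjk,urbv] -> 8 lines: hrp now oxrf dfokn ybjk urbv xtr nqugi
Hunk 4: at line 3 remove [ybjk,urbv] add [sweb] -> 7 lines: hrp now oxrf dfokn sweb xtr nqugi
Hunk 5: at line 1 remove [oxrf,dfokn,sweb] add [oonu,dfl,vyl] -> 7 lines: hrp now oonu dfl vyl xtr nqugi
Hunk 6: at line 1 remove [oonu] add [dirg,nzfyy] -> 8 lines: hrp now dirg nzfyy dfl vyl xtr nqugi
Final line count: 8

Answer: 8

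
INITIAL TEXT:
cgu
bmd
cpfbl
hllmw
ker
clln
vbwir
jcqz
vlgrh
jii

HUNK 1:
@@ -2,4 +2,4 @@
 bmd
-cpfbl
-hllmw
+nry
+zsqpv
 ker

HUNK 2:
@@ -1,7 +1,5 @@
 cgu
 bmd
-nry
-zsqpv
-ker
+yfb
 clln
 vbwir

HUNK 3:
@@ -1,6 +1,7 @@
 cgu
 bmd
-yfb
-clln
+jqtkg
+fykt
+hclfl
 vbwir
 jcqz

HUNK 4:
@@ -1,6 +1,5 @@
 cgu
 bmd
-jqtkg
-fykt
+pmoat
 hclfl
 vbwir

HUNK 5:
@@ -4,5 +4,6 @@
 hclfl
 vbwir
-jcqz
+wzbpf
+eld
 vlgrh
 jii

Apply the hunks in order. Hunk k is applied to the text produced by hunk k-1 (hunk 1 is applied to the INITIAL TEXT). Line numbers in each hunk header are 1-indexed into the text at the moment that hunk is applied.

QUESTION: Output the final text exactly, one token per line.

Hunk 1: at line 2 remove [cpfbl,hllmw] add [nry,zsqpv] -> 10 lines: cgu bmd nry zsqpv ker clln vbwir jcqz vlgrh jii
Hunk 2: at line 1 remove [nry,zsqpv,ker] add [yfb] -> 8 lines: cgu bmd yfb clln vbwir jcqz vlgrh jii
Hunk 3: at line 1 remove [yfb,clln] add [jqtkg,fykt,hclfl] -> 9 lines: cgu bmd jqtkg fykt hclfl vbwir jcqz vlgrh jii
Hunk 4: at line 1 remove [jqtkg,fykt] add [pmoat] -> 8 lines: cgu bmd pmoat hclfl vbwir jcqz vlgrh jii
Hunk 5: at line 4 remove [jcqz] add [wzbpf,eld] -> 9 lines: cgu bmd pmoat hclfl vbwir wzbpf eld vlgrh jii

Answer: cgu
bmd
pmoat
hclfl
vbwir
wzbpf
eld
vlgrh
jii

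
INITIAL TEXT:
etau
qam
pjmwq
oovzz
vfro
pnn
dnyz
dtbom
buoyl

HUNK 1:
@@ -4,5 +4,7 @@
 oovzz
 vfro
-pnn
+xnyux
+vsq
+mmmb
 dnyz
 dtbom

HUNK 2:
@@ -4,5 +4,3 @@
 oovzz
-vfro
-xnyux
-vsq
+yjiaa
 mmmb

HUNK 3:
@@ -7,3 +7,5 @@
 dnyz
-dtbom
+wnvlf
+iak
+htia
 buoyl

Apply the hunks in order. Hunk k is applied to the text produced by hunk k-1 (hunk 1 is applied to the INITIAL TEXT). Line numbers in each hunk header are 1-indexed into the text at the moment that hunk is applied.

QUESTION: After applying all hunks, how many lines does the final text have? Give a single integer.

Hunk 1: at line 4 remove [pnn] add [xnyux,vsq,mmmb] -> 11 lines: etau qam pjmwq oovzz vfro xnyux vsq mmmb dnyz dtbom buoyl
Hunk 2: at line 4 remove [vfro,xnyux,vsq] add [yjiaa] -> 9 lines: etau qam pjmwq oovzz yjiaa mmmb dnyz dtbom buoyl
Hunk 3: at line 7 remove [dtbom] add [wnvlf,iak,htia] -> 11 lines: etau qam pjmwq oovzz yjiaa mmmb dnyz wnvlf iak htia buoyl
Final line count: 11

Answer: 11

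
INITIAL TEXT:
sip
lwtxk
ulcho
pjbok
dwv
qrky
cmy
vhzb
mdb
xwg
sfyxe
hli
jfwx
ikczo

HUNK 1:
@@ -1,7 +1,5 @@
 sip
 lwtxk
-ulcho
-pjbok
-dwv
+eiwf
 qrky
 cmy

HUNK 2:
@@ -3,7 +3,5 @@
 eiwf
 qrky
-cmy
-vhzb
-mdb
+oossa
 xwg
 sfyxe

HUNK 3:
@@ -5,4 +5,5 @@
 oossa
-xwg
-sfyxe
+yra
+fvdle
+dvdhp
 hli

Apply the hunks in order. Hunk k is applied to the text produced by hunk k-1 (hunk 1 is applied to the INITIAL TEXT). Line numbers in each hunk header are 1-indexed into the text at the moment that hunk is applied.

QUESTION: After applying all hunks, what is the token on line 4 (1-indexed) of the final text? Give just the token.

Answer: qrky

Derivation:
Hunk 1: at line 1 remove [ulcho,pjbok,dwv] add [eiwf] -> 12 lines: sip lwtxk eiwf qrky cmy vhzb mdb xwg sfyxe hli jfwx ikczo
Hunk 2: at line 3 remove [cmy,vhzb,mdb] add [oossa] -> 10 lines: sip lwtxk eiwf qrky oossa xwg sfyxe hli jfwx ikczo
Hunk 3: at line 5 remove [xwg,sfyxe] add [yra,fvdle,dvdhp] -> 11 lines: sip lwtxk eiwf qrky oossa yra fvdle dvdhp hli jfwx ikczo
Final line 4: qrky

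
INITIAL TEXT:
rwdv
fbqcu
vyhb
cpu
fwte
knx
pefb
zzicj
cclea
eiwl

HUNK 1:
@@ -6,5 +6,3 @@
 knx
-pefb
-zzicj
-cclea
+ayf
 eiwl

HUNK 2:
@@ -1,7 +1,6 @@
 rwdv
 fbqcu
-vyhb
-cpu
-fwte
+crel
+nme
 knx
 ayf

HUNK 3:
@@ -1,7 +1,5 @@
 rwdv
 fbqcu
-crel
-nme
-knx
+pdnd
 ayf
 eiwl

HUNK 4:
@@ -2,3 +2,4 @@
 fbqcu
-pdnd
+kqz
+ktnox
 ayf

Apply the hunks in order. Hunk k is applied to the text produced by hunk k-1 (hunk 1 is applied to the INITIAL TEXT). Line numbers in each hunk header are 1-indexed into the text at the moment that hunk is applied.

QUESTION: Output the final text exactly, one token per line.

Answer: rwdv
fbqcu
kqz
ktnox
ayf
eiwl

Derivation:
Hunk 1: at line 6 remove [pefb,zzicj,cclea] add [ayf] -> 8 lines: rwdv fbqcu vyhb cpu fwte knx ayf eiwl
Hunk 2: at line 1 remove [vyhb,cpu,fwte] add [crel,nme] -> 7 lines: rwdv fbqcu crel nme knx ayf eiwl
Hunk 3: at line 1 remove [crel,nme,knx] add [pdnd] -> 5 lines: rwdv fbqcu pdnd ayf eiwl
Hunk 4: at line 2 remove [pdnd] add [kqz,ktnox] -> 6 lines: rwdv fbqcu kqz ktnox ayf eiwl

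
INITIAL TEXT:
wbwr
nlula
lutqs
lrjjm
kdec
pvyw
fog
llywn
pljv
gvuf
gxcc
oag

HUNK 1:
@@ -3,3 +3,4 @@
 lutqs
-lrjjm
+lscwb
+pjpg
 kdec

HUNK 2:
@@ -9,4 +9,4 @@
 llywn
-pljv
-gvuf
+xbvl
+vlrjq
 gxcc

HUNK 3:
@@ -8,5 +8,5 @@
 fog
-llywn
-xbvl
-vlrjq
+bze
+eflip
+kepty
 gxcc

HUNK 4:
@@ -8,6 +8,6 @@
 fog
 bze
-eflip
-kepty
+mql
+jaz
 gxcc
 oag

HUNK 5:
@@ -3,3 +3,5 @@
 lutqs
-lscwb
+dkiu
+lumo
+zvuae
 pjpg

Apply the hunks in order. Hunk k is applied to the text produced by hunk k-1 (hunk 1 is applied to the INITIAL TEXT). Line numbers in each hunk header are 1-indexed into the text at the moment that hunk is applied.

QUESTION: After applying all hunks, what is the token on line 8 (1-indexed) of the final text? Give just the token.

Answer: kdec

Derivation:
Hunk 1: at line 3 remove [lrjjm] add [lscwb,pjpg] -> 13 lines: wbwr nlula lutqs lscwb pjpg kdec pvyw fog llywn pljv gvuf gxcc oag
Hunk 2: at line 9 remove [pljv,gvuf] add [xbvl,vlrjq] -> 13 lines: wbwr nlula lutqs lscwb pjpg kdec pvyw fog llywn xbvl vlrjq gxcc oag
Hunk 3: at line 8 remove [llywn,xbvl,vlrjq] add [bze,eflip,kepty] -> 13 lines: wbwr nlula lutqs lscwb pjpg kdec pvyw fog bze eflip kepty gxcc oag
Hunk 4: at line 8 remove [eflip,kepty] add [mql,jaz] -> 13 lines: wbwr nlula lutqs lscwb pjpg kdec pvyw fog bze mql jaz gxcc oag
Hunk 5: at line 3 remove [lscwb] add [dkiu,lumo,zvuae] -> 15 lines: wbwr nlula lutqs dkiu lumo zvuae pjpg kdec pvyw fog bze mql jaz gxcc oag
Final line 8: kdec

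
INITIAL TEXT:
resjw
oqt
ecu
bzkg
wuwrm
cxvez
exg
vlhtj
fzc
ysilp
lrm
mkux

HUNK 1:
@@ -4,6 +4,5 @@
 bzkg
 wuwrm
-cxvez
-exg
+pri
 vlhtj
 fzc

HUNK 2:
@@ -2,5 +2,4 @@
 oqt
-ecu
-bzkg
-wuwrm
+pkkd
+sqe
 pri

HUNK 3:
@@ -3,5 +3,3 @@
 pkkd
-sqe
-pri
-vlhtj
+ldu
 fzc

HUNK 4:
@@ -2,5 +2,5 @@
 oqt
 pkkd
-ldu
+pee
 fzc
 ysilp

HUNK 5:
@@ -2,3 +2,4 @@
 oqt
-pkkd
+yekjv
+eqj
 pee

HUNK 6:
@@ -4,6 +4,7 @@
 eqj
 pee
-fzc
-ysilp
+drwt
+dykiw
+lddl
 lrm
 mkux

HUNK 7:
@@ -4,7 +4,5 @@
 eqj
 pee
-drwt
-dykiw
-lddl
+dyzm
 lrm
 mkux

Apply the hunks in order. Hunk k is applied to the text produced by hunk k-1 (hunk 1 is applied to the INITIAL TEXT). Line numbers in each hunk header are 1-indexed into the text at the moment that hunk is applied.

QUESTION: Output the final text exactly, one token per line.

Hunk 1: at line 4 remove [cxvez,exg] add [pri] -> 11 lines: resjw oqt ecu bzkg wuwrm pri vlhtj fzc ysilp lrm mkux
Hunk 2: at line 2 remove [ecu,bzkg,wuwrm] add [pkkd,sqe] -> 10 lines: resjw oqt pkkd sqe pri vlhtj fzc ysilp lrm mkux
Hunk 3: at line 3 remove [sqe,pri,vlhtj] add [ldu] -> 8 lines: resjw oqt pkkd ldu fzc ysilp lrm mkux
Hunk 4: at line 2 remove [ldu] add [pee] -> 8 lines: resjw oqt pkkd pee fzc ysilp lrm mkux
Hunk 5: at line 2 remove [pkkd] add [yekjv,eqj] -> 9 lines: resjw oqt yekjv eqj pee fzc ysilp lrm mkux
Hunk 6: at line 4 remove [fzc,ysilp] add [drwt,dykiw,lddl] -> 10 lines: resjw oqt yekjv eqj pee drwt dykiw lddl lrm mkux
Hunk 7: at line 4 remove [drwt,dykiw,lddl] add [dyzm] -> 8 lines: resjw oqt yekjv eqj pee dyzm lrm mkux

Answer: resjw
oqt
yekjv
eqj
pee
dyzm
lrm
mkux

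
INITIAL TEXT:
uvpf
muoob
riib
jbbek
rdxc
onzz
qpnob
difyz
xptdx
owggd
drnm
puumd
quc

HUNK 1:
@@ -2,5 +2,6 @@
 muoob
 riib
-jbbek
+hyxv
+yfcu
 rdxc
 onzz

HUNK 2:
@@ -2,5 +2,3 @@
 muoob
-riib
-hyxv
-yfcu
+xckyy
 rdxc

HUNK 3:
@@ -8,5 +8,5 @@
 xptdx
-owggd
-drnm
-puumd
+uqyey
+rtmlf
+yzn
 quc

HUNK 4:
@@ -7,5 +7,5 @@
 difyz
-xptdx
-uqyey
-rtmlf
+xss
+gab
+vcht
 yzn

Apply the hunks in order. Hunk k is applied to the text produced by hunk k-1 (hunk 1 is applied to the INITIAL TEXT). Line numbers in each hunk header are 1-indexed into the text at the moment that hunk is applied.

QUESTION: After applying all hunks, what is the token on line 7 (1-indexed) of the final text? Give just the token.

Answer: difyz

Derivation:
Hunk 1: at line 2 remove [jbbek] add [hyxv,yfcu] -> 14 lines: uvpf muoob riib hyxv yfcu rdxc onzz qpnob difyz xptdx owggd drnm puumd quc
Hunk 2: at line 2 remove [riib,hyxv,yfcu] add [xckyy] -> 12 lines: uvpf muoob xckyy rdxc onzz qpnob difyz xptdx owggd drnm puumd quc
Hunk 3: at line 8 remove [owggd,drnm,puumd] add [uqyey,rtmlf,yzn] -> 12 lines: uvpf muoob xckyy rdxc onzz qpnob difyz xptdx uqyey rtmlf yzn quc
Hunk 4: at line 7 remove [xptdx,uqyey,rtmlf] add [xss,gab,vcht] -> 12 lines: uvpf muoob xckyy rdxc onzz qpnob difyz xss gab vcht yzn quc
Final line 7: difyz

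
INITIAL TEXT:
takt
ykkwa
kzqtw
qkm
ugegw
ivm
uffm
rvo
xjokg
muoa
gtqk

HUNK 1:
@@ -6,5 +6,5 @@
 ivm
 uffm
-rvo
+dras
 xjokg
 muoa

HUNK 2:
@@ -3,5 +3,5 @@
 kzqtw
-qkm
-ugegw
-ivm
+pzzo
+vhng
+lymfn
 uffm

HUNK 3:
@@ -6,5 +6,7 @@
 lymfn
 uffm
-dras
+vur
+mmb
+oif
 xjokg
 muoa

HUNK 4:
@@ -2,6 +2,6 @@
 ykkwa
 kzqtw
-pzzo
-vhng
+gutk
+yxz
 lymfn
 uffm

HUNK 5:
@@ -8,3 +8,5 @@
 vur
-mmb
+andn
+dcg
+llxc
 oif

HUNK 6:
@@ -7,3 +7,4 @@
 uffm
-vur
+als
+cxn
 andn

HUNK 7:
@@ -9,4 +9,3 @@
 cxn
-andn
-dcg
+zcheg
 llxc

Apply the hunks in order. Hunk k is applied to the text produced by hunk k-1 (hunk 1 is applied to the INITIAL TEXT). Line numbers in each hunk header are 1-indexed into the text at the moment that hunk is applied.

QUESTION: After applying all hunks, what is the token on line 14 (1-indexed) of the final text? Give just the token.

Answer: muoa

Derivation:
Hunk 1: at line 6 remove [rvo] add [dras] -> 11 lines: takt ykkwa kzqtw qkm ugegw ivm uffm dras xjokg muoa gtqk
Hunk 2: at line 3 remove [qkm,ugegw,ivm] add [pzzo,vhng,lymfn] -> 11 lines: takt ykkwa kzqtw pzzo vhng lymfn uffm dras xjokg muoa gtqk
Hunk 3: at line 6 remove [dras] add [vur,mmb,oif] -> 13 lines: takt ykkwa kzqtw pzzo vhng lymfn uffm vur mmb oif xjokg muoa gtqk
Hunk 4: at line 2 remove [pzzo,vhng] add [gutk,yxz] -> 13 lines: takt ykkwa kzqtw gutk yxz lymfn uffm vur mmb oif xjokg muoa gtqk
Hunk 5: at line 8 remove [mmb] add [andn,dcg,llxc] -> 15 lines: takt ykkwa kzqtw gutk yxz lymfn uffm vur andn dcg llxc oif xjokg muoa gtqk
Hunk 6: at line 7 remove [vur] add [als,cxn] -> 16 lines: takt ykkwa kzqtw gutk yxz lymfn uffm als cxn andn dcg llxc oif xjokg muoa gtqk
Hunk 7: at line 9 remove [andn,dcg] add [zcheg] -> 15 lines: takt ykkwa kzqtw gutk yxz lymfn uffm als cxn zcheg llxc oif xjokg muoa gtqk
Final line 14: muoa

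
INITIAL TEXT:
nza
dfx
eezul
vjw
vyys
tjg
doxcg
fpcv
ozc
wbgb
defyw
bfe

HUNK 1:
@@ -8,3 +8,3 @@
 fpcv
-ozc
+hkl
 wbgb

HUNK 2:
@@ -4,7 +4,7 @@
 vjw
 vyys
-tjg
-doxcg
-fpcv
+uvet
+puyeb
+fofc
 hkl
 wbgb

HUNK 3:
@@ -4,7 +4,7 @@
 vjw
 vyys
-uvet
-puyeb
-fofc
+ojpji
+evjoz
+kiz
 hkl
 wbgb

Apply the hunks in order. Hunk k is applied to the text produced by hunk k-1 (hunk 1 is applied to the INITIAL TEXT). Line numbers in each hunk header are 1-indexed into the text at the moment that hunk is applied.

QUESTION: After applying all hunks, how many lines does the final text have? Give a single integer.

Hunk 1: at line 8 remove [ozc] add [hkl] -> 12 lines: nza dfx eezul vjw vyys tjg doxcg fpcv hkl wbgb defyw bfe
Hunk 2: at line 4 remove [tjg,doxcg,fpcv] add [uvet,puyeb,fofc] -> 12 lines: nza dfx eezul vjw vyys uvet puyeb fofc hkl wbgb defyw bfe
Hunk 3: at line 4 remove [uvet,puyeb,fofc] add [ojpji,evjoz,kiz] -> 12 lines: nza dfx eezul vjw vyys ojpji evjoz kiz hkl wbgb defyw bfe
Final line count: 12

Answer: 12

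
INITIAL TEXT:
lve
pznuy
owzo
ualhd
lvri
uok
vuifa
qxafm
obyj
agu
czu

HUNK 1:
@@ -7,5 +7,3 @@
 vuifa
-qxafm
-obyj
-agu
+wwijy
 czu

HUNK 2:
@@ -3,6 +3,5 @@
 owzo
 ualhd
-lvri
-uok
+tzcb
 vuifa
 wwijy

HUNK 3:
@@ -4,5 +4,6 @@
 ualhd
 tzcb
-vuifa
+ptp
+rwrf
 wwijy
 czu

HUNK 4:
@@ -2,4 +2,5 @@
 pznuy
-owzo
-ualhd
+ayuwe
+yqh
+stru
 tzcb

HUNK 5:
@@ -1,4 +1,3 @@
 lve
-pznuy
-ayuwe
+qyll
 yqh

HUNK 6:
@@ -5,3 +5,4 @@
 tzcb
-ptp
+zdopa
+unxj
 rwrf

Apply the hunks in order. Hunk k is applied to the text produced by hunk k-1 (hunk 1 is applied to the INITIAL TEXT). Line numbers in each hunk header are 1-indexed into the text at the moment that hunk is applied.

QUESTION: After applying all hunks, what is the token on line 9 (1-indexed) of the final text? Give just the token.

Answer: wwijy

Derivation:
Hunk 1: at line 7 remove [qxafm,obyj,agu] add [wwijy] -> 9 lines: lve pznuy owzo ualhd lvri uok vuifa wwijy czu
Hunk 2: at line 3 remove [lvri,uok] add [tzcb] -> 8 lines: lve pznuy owzo ualhd tzcb vuifa wwijy czu
Hunk 3: at line 4 remove [vuifa] add [ptp,rwrf] -> 9 lines: lve pznuy owzo ualhd tzcb ptp rwrf wwijy czu
Hunk 4: at line 2 remove [owzo,ualhd] add [ayuwe,yqh,stru] -> 10 lines: lve pznuy ayuwe yqh stru tzcb ptp rwrf wwijy czu
Hunk 5: at line 1 remove [pznuy,ayuwe] add [qyll] -> 9 lines: lve qyll yqh stru tzcb ptp rwrf wwijy czu
Hunk 6: at line 5 remove [ptp] add [zdopa,unxj] -> 10 lines: lve qyll yqh stru tzcb zdopa unxj rwrf wwijy czu
Final line 9: wwijy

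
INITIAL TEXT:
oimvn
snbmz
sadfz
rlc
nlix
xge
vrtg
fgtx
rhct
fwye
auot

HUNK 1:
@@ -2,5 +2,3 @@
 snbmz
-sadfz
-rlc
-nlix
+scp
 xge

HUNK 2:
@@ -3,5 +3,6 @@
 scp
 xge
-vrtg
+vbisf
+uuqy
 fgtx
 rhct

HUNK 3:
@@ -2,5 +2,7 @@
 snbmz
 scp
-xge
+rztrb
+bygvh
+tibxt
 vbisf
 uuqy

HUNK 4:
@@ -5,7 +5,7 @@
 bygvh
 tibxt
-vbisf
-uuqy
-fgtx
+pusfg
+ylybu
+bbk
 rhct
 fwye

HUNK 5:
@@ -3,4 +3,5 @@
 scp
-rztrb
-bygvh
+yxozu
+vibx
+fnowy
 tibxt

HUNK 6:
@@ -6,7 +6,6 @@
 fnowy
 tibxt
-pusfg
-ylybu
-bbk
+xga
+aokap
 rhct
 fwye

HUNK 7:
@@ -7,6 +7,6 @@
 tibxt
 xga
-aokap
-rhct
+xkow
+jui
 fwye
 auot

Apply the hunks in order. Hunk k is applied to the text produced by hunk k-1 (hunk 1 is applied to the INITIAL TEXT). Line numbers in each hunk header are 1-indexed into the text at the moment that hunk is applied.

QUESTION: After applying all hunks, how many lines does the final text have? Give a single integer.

Hunk 1: at line 2 remove [sadfz,rlc,nlix] add [scp] -> 9 lines: oimvn snbmz scp xge vrtg fgtx rhct fwye auot
Hunk 2: at line 3 remove [vrtg] add [vbisf,uuqy] -> 10 lines: oimvn snbmz scp xge vbisf uuqy fgtx rhct fwye auot
Hunk 3: at line 2 remove [xge] add [rztrb,bygvh,tibxt] -> 12 lines: oimvn snbmz scp rztrb bygvh tibxt vbisf uuqy fgtx rhct fwye auot
Hunk 4: at line 5 remove [vbisf,uuqy,fgtx] add [pusfg,ylybu,bbk] -> 12 lines: oimvn snbmz scp rztrb bygvh tibxt pusfg ylybu bbk rhct fwye auot
Hunk 5: at line 3 remove [rztrb,bygvh] add [yxozu,vibx,fnowy] -> 13 lines: oimvn snbmz scp yxozu vibx fnowy tibxt pusfg ylybu bbk rhct fwye auot
Hunk 6: at line 6 remove [pusfg,ylybu,bbk] add [xga,aokap] -> 12 lines: oimvn snbmz scp yxozu vibx fnowy tibxt xga aokap rhct fwye auot
Hunk 7: at line 7 remove [aokap,rhct] add [xkow,jui] -> 12 lines: oimvn snbmz scp yxozu vibx fnowy tibxt xga xkow jui fwye auot
Final line count: 12

Answer: 12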